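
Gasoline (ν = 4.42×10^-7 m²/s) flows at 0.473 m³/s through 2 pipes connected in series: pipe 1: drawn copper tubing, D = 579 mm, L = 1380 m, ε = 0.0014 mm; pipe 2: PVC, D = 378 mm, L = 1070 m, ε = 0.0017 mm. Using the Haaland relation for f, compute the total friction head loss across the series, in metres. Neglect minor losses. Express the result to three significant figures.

Pipe 1: V = 1.796 m/s, Re = 2.35×10^6, ε/D = 2.42×10^-6, f = 0.01015, h_1 = f(L/D)V²/2g = 3.981 m
Pipe 2: V = 4.215 m/s, Re = 3.60×10^6, ε/D = 4.50×10^-6, f = 0.009633, h_2 = f(L/D)V²/2g = 24.69 m
Series → Q common, losses add: H = Σh = 28.67 m

H ≈ 28.7 m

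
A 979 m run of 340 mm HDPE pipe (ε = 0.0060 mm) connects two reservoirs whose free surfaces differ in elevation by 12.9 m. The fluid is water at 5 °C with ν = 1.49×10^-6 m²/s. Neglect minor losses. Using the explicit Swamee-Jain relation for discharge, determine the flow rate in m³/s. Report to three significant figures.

Swamee-Jain (Type II): Q = -0.965·√(gD⁵h_f/L)·ln[ε/(3.7D) + √(3.17ν²L/(gD³h_f))]
√(gD⁵h_f/L) = √(9.81·0.340⁵·12.9/979) = 0.02423
ε/(3.7D) = 4.77×10^-6; √(3.17ν²L/(gD³h_f)) = 3.72×10^-5
Q = -0.965·0.02423·ln(4.199×10^-5) = 0.2357 m³/s
Check: V = 2.60 m/s, Re = 5.92×10^5, f = 0.01301, h_f = 12.9 m ≈ 12.9 m ✓

Q ≈ 0.236 m³/s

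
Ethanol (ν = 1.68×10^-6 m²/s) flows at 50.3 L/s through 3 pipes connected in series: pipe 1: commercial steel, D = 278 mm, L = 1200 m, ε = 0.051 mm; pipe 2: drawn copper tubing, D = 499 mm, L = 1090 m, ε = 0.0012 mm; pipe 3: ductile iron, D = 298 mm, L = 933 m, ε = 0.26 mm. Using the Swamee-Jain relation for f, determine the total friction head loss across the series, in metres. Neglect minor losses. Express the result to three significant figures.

H ≈ 4.63 m

Pipe 1: V = 0.8287 m/s, Re = 1.37×10^5, ε/D = 1.83×10^-4, f = 0.01797, h_1 = f(L/D)V²/2g = 2.715 m
Pipe 2: V = 0.2572 m/s, Re = 7.64×10^4, ε/D = 2.40×10^-6, f = 0.01892, h_2 = f(L/D)V²/2g = 0.1394 m
Pipe 3: V = 0.7212 m/s, Re = 1.28×10^5, ε/D = 8.72×10^-4, f = 0.02139, h_3 = f(L/D)V²/2g = 1.775 m
Series → Q common, losses add: H = Σh = 4.629 m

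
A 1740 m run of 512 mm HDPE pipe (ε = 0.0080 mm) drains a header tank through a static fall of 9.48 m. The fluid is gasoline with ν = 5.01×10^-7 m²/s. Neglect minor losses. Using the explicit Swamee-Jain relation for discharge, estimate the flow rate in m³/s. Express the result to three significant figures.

Q ≈ 0.466 m³/s

Swamee-Jain (Type II): Q = -0.965·√(gD⁵h_f/L)·ln[ε/(3.7D) + √(3.17ν²L/(gD³h_f))]
√(gD⁵h_f/L) = √(9.81·0.512⁵·9.48/1740) = 0.04336
ε/(3.7D) = 4.22×10^-6; √(3.17ν²L/(gD³h_f)) = 1.05×10^-5
Q = -0.965·0.04336·ln(1.475×10^-5) = 0.4655 m³/s
Check: V = 2.26 m/s, Re = 2.31×10^6, f = 0.01074, h_f = 9.51 m ≈ 9.48 m ✓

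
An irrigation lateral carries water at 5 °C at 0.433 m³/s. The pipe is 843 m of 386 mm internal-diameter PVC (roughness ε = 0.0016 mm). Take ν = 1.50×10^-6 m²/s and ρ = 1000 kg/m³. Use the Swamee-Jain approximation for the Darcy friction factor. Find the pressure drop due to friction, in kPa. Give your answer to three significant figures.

V = 4Q/(πD²) = 4·0.433/(π·0.386²) = 3.700 m/s
Re = VD/ν = 3.700·0.386/1.50×10^-6 = 9.52×10^5 → turbulent
ε/D = 0.0016/386 = 4.15×10^-6
Swamee-Jain: f = 0.01180
h_f = f(L/D)V²/(2g) = 0.01180·(843/0.386)·3.700²/(2·9.81) = 17.99 m
Δp = ρg·h_f = 1000·9.81·17.99 = 176.5 kPa

Δp ≈ 176 kPa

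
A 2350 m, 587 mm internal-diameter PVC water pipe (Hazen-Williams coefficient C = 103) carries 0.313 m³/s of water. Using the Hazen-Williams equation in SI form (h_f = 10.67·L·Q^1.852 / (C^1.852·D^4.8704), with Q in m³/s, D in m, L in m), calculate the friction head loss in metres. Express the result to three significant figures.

h_f ≈ 7.31 m

h_f = 10.67·2350·0.313^1.852 / (103^1.852·0.587^4.8704) = 7.312 m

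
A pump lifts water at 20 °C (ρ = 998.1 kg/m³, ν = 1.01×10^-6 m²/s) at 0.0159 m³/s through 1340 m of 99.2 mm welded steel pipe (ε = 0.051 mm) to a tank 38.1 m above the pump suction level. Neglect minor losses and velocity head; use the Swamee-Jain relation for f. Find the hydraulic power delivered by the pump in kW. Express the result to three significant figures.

P_hyd ≈ 14.5 kW

V = 4Q/(πD²) = 2.057 m/s; Re = 2.02×10^5; ε/D = 5.14×10^-4; f = 0.01899
h_f = f(L/D)V²/2g = 55.33 m
Total head H = z + h_f = 38.1 + 55.33 = 93.43 m
P_hyd = ρgQH = 998.1·9.81·0.0159·93.43 = 14.55 kW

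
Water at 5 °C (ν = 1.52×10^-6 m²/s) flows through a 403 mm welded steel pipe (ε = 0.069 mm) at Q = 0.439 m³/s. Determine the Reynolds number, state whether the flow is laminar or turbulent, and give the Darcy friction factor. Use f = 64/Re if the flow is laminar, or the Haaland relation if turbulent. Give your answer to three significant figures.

Re ≈ 9.12×10^5; turbulent; f ≈ 0.0143

V = 4Q/(πD²) = 3.442 m/s
Re = VD/ν = 3.442·0.403/1.52×10^-6 = 9.12×10^5
Re > 4000 → turbulent; ε/D = 1.71×10^-4
Haaland: f = 0.01435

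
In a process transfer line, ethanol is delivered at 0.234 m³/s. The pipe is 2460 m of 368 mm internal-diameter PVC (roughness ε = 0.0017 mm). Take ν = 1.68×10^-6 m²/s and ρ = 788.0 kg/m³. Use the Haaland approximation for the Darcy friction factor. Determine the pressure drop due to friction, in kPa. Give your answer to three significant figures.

Δp ≈ 168 kPa

V = 4Q/(πD²) = 4·0.234/(π·0.368²) = 2.200 m/s
Re = VD/ν = 2.200·0.368/1.68×10^-6 = 4.82×10^5 → turbulent
ε/D = 0.0017/368 = 4.62×10^-6
Haaland: f = 0.01320
h_f = f(L/D)V²/(2g) = 0.01320·(2460/0.368)·2.200²/(2·9.81) = 21.77 m
Δp = ρg·h_f = 788.0·9.81·21.77 = 168.3 kPa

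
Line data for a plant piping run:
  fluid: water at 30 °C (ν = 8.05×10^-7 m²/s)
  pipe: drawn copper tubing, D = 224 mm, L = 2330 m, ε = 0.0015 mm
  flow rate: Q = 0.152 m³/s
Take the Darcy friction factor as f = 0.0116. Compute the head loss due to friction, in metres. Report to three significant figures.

h_f ≈ 91.5 m

V = 4Q/(πD²) = 4·0.152/(π·0.224²) = 3.857 m/s
h_f = f(L/D)V²/(2g) = 0.01160·(2330/0.224)·3.857²/(2·9.81) = 91.49 m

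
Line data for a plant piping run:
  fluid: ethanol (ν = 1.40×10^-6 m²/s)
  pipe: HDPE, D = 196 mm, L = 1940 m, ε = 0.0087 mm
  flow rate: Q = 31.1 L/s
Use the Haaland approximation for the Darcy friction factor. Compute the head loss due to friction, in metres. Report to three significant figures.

V = 4Q/(πD²) = 4·0.0311/(π·0.196²) = 1.031 m/s
Re = VD/ν = 1.031·0.196/1.40×10^-6 = 1.44×10^5 → turbulent
ε/D = 0.0087/196 = 4.44×10^-5
Haaland: f = 0.01677
h_f = f(L/D)V²/(2g) = 0.01677·(1940/0.196)·1.031²/(2·9.81) = 8.988 m

h_f ≈ 8.99 m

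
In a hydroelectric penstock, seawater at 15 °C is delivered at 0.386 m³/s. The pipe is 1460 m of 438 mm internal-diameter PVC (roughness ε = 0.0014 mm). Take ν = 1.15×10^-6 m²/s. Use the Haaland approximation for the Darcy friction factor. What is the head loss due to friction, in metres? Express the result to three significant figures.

V = 4Q/(πD²) = 4·0.386/(π·0.438²) = 2.562 m/s
Re = VD/ν = 2.562·0.438/1.15×10^-6 = 9.76×10^5 → turbulent
ε/D = 0.0014/438 = 3.20×10^-6
Haaland: f = 0.01169
h_f = f(L/D)V²/(2g) = 0.01169·(1460/0.438)·2.562²/(2·9.81) = 13.03 m

h_f ≈ 13.0 m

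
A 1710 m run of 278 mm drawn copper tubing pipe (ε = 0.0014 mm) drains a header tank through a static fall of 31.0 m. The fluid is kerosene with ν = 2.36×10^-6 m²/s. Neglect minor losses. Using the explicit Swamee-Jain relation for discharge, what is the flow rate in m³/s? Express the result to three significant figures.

Swamee-Jain (Type II): Q = -0.965·√(gD⁵h_f/L)·ln[ε/(3.7D) + √(3.17ν²L/(gD³h_f))]
√(gD⁵h_f/L) = √(9.81·0.278⁵·31.0/1710) = 0.01718
ε/(3.7D) = 1.36×10^-6; √(3.17ν²L/(gD³h_f)) = 6.80×10^-5
Q = -0.965·0.01718·ln(6.934×10^-5) = 0.1588 m³/s
Check: V = 2.62 m/s, Re = 3.08×10^5, f = 0.01436, h_f = 30.8 m ≈ 31.0 m ✓

Q ≈ 0.159 m³/s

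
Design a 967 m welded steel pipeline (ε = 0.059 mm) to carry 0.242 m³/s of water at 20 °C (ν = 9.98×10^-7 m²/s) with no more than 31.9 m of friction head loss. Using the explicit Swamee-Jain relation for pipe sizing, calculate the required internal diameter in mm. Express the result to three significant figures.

Swamee-Jain (Type III): D = 0.66·[ε^1.25·(LQ²/(gh_f))^4.75 + ν·Q^9.4·(L/(gh_f))^5.2]^0.04
LQ²/(gh_f) = 0.1810; L/(gh_f) = 3.090
Term 1 = ε^1.25·(…)^4.75 = 1.54×10^-9; Term 2 = ν·Q^9.4·(…)^5.2 = 5.69×10^-10
D = 0.66·(1.54×10^-9 + 5.69×10^-10)^0.04 = 0.2968 m = 297 mm
Check: V = 3.50 m/s, Re = 1.04×10^6, f = 0.01472, h_f = 29.9 m ≈ 31.9 m ✓

D ≈ 297 mm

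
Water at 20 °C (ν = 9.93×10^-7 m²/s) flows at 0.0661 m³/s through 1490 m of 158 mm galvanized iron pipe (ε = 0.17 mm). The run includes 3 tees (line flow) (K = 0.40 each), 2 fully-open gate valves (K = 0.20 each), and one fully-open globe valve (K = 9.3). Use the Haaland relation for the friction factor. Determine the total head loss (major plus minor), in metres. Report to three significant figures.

H_L ≈ 118 m

V = 4Q/(πD²) = 3.371 m/s; V²/2g = 0.5793 m
Re = 5.36×10^5, ε/D = 0.00108 → f = 0.02049 (Haaland)
Major: h_f = f(L/D)·V²/2g = 0.02049·9430·0.5793 = 112.0 m
Minor: ΣK = 10.9; h_m = ΣK·V²/2g = 6.314 m
Total H_L = 112.0 + 6.314 = 118.3 m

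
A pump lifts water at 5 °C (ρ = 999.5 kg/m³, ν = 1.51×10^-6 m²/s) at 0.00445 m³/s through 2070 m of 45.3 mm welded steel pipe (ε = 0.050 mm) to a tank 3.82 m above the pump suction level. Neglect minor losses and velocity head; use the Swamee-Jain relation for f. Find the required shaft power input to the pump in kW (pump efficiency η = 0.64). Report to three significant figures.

V = 4Q/(πD²) = 2.761 m/s; Re = 8.28×10^4; ε/D = 0.00110; f = 0.02310
h_f = f(L/D)V²/2g = 410.2 m
Total head H = z + h_f = 3.82 + 410.2 = 414.0 m
P_hyd = ρgQH = 999.5·9.81·0.00445·414.0 = 18.06 kW
P_shaft = P_hyd/η = 18.06/0.64 = 28.23 kW

P_shaft ≈ 28.2 kW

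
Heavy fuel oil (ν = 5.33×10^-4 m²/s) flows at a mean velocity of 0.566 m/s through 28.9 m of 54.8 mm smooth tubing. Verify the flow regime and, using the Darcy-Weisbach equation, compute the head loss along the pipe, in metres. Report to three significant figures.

Re = VD/ν = 0.566·0.05480/5.33×10^-4 = 58.2 → laminar (Re < 2300)
f = 64/Re = 1.100
h_f = f(L/D)V²/(2g) = 1.100·(28.9/0.05480)·0.566²/(2·9.81) = 9.470 m

h_f ≈ 9.47 m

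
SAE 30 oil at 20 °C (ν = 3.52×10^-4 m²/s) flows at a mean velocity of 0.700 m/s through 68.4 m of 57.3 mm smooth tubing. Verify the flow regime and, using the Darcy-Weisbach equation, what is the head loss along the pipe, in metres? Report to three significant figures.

h_f ≈ 16.7 m

Re = VD/ν = 0.700·0.05730/3.52×10^-4 = 114 → laminar (Re < 2300)
f = 64/Re = 0.5617
h_f = f(L/D)V²/(2g) = 0.5617·(68.4/0.05730)·0.700²/(2·9.81) = 16.74 m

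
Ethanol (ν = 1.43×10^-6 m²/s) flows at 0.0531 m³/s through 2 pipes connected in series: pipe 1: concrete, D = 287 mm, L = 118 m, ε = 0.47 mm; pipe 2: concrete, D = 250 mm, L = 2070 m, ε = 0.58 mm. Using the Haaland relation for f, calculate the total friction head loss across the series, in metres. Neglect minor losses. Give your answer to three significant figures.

Pipe 1: V = 0.8208 m/s, Re = 1.65×10^5, ε/D = 0.00164, f = 0.02334, h_1 = f(L/D)V²/2g = 0.3296 m
Pipe 2: V = 1.082 m/s, Re = 1.89×10^5, ε/D = 0.00232, f = 0.02517, h_2 = f(L/D)V²/2g = 12.43 m
Series → Q common, losses add: H = Σh = 12.76 m

H ≈ 12.8 m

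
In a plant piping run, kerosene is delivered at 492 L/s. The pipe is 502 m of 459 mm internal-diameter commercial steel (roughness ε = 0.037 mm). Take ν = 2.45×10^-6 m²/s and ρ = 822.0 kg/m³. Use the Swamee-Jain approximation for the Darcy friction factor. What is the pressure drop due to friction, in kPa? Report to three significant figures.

V = 4Q/(πD²) = 4·0.492/(π·0.459²) = 2.973 m/s
Re = VD/ν = 2.973·0.459/2.45×10^-6 = 5.57×10^5 → turbulent
ε/D = 0.037/459 = 8.06×10^-5
Swamee-Jain: f = 0.01405
h_f = f(L/D)V²/(2g) = 0.01405·(502/0.459)·2.973²/(2·9.81) = 6.924 m
Δp = ρg·h_f = 822.0·9.81·6.924 = 55.83 kPa

Δp ≈ 55.8 kPa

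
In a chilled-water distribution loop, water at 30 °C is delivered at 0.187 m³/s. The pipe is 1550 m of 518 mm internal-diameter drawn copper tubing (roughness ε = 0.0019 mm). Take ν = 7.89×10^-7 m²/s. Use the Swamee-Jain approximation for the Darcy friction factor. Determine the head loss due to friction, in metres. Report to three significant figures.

V = 4Q/(πD²) = 4·0.187/(π·0.518²) = 0.8873 m/s
Re = VD/ν = 0.8873·0.518/7.89×10^-7 = 5.83×10^5 → turbulent
ε/D = 0.0019/518 = 3.67×10^-6
Swamee-Jain: f = 0.01281
h_f = f(L/D)V²/(2g) = 0.01281·(1550/0.518)·0.8873²/(2·9.81) = 1.538 m

h_f ≈ 1.54 m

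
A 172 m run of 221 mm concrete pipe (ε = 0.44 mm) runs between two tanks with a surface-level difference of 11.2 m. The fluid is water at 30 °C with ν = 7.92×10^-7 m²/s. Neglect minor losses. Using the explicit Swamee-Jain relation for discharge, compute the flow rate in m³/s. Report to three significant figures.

Q ≈ 0.133 m³/s

Swamee-Jain (Type II): Q = -0.965·√(gD⁵h_f/L)·ln[ε/(3.7D) + √(3.17ν²L/(gD³h_f))]
√(gD⁵h_f/L) = √(9.81·0.221⁵·11.2/172) = 0.01835
ε/(3.7D) = 5.38×10^-4; √(3.17ν²L/(gD³h_f)) = 1.70×10^-5
Q = -0.965·0.01835·ln(5.551×10^-4) = 0.1328 m³/s
Check: V = 3.46 m/s, Re = 9.66×10^5, f = 0.02366, h_f = 11.2 m ≈ 11.2 m ✓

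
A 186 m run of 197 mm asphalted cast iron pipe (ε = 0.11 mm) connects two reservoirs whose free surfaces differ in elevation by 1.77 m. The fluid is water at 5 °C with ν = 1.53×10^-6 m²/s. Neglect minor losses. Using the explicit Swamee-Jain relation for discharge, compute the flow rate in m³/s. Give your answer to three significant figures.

Q ≈ 0.0421 m³/s

Swamee-Jain (Type II): Q = -0.965·√(gD⁵h_f/L)·ln[ε/(3.7D) + √(3.17ν²L/(gD³h_f))]
√(gD⁵h_f/L) = √(9.81·0.197⁵·1.77/186) = 0.005263
ε/(3.7D) = 1.51×10^-4; √(3.17ν²L/(gD³h_f)) = 1.02×10^-4
Q = -0.965·0.005263·ln(2.529×10^-4) = 0.04207 m³/s
Check: V = 1.38 m/s, Re = 1.78×10^5, f = 0.01944, h_f = 1.78 m ≈ 1.77 m ✓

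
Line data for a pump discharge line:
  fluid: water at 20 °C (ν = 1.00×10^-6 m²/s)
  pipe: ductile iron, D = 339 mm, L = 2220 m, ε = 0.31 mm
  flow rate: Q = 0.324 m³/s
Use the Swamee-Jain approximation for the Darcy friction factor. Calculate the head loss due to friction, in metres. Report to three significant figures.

V = 4Q/(πD²) = 4·0.324/(π·0.339²) = 3.590 m/s
Re = VD/ν = 3.590·0.339/1.00×10^-6 = 1.22×10^6 → turbulent
ε/D = 0.31/339 = 9.14×10^-4
Swamee-Jain: f = 0.01956
h_f = f(L/D)V²/(2g) = 0.01956·(2220/0.339)·3.590²/(2·9.81) = 84.15 m

h_f ≈ 84.1 m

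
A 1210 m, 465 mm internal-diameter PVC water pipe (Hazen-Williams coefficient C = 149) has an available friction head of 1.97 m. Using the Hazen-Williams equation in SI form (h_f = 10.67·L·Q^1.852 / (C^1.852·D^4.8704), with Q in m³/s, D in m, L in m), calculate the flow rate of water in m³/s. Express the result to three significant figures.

Q ≈ 0.173 m³/s

Rearranging: Q = [h_f·C^1.852·D^4.8704 / (10.67·L)]^(1/1.852)
Q = [1.97·149^1.852·0.465^4.8704 / (10.67·1210)]^0.540 = 0.1729 m³/s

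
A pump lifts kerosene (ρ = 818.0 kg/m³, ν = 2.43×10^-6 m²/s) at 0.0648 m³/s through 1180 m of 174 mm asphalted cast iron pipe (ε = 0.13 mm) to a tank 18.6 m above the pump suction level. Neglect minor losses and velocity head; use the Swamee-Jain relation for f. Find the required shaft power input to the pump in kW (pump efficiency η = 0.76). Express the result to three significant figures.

V = 4Q/(πD²) = 2.725 m/s; Re = 1.95×10^5; ε/D = 7.47×10^-4; f = 0.02017
h_f = f(L/D)V²/2g = 51.77 m
Total head H = z + h_f = 18.6 + 51.77 = 70.37 m
P_hyd = ρgQH = 818.0·9.81·0.0648·70.37 = 36.59 kW
P_shaft = P_hyd/η = 36.59/0.76 = 48.14 kW

P_shaft ≈ 48.1 kW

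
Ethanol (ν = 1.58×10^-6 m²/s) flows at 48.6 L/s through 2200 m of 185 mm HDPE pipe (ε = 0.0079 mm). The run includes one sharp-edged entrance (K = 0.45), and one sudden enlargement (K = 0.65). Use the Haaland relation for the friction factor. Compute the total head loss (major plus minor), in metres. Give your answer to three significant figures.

V = 4Q/(πD²) = 1.808 m/s; V²/2g = 0.1666 m
Re = 2.12×10^5, ε/D = 4.27×10^-5 → f = 0.01562 (Haaland)
Major: h_f = f(L/D)·V²/2g = 0.01562·11892·0.1666 = 30.95 m
Minor: ΣK = 1.10; h_m = ΣK·V²/2g = 0.1833 m
Total H_L = 30.95 + 0.1833 = 31.13 m

H_L ≈ 31.1 m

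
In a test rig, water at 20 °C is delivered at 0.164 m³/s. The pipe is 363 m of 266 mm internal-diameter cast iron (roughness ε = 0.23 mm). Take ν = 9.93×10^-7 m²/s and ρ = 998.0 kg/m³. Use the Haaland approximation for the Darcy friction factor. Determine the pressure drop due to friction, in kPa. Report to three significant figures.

Δp ≈ 115 kPa

V = 4Q/(πD²) = 4·0.164/(π·0.266²) = 2.951 m/s
Re = VD/ν = 2.951·0.266/9.93×10^-7 = 7.91×10^5 → turbulent
ε/D = 0.23/266 = 8.65×10^-4
Haaland: f = 0.01937
h_f = f(L/D)V²/(2g) = 0.01937·(363/0.266)·2.951²/(2·9.81) = 11.73 m
Δp = ρg·h_f = 998.0·9.81·11.73 = 114.9 kPa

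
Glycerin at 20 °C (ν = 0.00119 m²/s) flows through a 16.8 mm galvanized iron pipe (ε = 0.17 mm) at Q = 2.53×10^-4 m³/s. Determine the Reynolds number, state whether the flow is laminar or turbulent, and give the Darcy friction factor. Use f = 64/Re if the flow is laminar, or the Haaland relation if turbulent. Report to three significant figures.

Re ≈ 16.1; laminar; f = 64/Re ≈ 3.97

V = 4Q/(πD²) = 1.141 m/s
Re = VD/ν = 1.141·0.0168/0.00119 = 16.1
Re < 2300 → laminar → f = 64/Re = 3.972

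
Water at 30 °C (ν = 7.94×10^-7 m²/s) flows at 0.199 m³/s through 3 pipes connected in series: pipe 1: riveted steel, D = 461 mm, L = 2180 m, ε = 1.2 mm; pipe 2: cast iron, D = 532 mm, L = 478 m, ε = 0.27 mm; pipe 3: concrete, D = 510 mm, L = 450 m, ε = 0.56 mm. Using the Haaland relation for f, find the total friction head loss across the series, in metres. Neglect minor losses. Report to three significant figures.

Pipe 1: V = 1.192 m/s, Re = 6.92×10^5, ε/D = 0.00260, f = 0.02540, h_1 = f(L/D)V²/2g = 8.701 m
Pipe 2: V = 0.8952 m/s, Re = 6.00×10^5, ε/D = 5.08×10^-4, f = 0.01750, h_2 = f(L/D)V²/2g = 0.6421 m
Pipe 3: V = 0.9741 m/s, Re = 6.26×10^5, ε/D = 0.00110, f = 0.02052, h_3 = f(L/D)V²/2g = 0.8759 m
Series → Q common, losses add: H = Σh = 10.22 m

H ≈ 10.2 m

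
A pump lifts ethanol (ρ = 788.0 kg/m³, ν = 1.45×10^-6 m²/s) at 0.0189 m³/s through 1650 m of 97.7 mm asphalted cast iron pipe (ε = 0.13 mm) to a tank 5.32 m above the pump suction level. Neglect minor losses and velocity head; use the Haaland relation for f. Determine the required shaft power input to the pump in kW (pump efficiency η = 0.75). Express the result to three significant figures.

P_shaft ≈ 24.8 kW

V = 4Q/(πD²) = 2.521 m/s; Re = 1.70×10^5; ε/D = 0.00133; f = 0.02231
h_f = f(L/D)V²/2g = 122.1 m
Total head H = z + h_f = 5.32 + 122.1 = 127.4 m
P_hyd = ρgQH = 788.0·9.81·0.0189·127.4 = 18.61 kW
P_shaft = P_hyd/η = 18.61/0.75 = 24.82 kW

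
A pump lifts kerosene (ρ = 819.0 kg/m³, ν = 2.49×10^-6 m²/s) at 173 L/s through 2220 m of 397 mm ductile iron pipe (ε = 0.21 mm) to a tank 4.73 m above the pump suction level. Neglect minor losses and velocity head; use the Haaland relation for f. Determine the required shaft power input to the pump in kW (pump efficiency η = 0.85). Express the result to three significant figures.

P_shaft ≈ 24.7 kW

V = 4Q/(πD²) = 1.398 m/s; Re = 2.23×10^5; ε/D = 5.29×10^-4; f = 0.01862
h_f = f(L/D)V²/2g = 10.37 m
Total head H = z + h_f = 4.73 + 10.37 = 15.10 m
P_hyd = ρgQH = 819.0·9.81·0.173·15.10 = 20.99 kW
P_shaft = P_hyd/η = 20.99/0.85 = 24.69 kW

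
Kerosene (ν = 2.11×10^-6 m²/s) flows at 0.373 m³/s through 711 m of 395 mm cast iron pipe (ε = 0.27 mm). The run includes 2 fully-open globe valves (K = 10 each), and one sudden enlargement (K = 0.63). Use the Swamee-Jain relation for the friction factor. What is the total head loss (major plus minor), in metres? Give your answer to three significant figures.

H_L ≈ 25.7 m

V = 4Q/(πD²) = 3.044 m/s; V²/2g = 0.4722 m
Re = 5.70×10^5, ε/D = 6.84×10^-4 → f = 0.01874 (Swamee-Jain)
Major: h_f = f(L/D)·V²/2g = 0.01874·1800·0.4722 = 15.93 m
Minor: ΣK = 20.6; h_m = ΣK·V²/2g = 9.742 m
Total H_L = 15.93 + 9.742 = 25.67 m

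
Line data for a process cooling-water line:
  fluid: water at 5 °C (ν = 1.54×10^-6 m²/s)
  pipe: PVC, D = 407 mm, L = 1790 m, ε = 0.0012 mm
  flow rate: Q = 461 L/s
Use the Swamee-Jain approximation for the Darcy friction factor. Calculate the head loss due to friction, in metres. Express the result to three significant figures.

h_f ≈ 33.2 m

V = 4Q/(πD²) = 4·0.461/(π·0.407²) = 3.543 m/s
Re = VD/ν = 3.543·0.407/1.54×10^-6 = 9.36×10^5 → turbulent
ε/D = 0.0012/407 = 2.95×10^-6
Swamee-Jain: f = 0.01181
h_f = f(L/D)V²/(2g) = 0.01181·(1790/0.407)·3.543²/(2·9.81) = 33.23 m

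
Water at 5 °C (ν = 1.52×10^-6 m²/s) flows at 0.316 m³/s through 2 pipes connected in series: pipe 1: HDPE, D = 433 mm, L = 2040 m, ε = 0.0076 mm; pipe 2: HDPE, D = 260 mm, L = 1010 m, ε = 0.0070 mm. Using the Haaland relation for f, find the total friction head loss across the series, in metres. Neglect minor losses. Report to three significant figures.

Pipe 1: V = 2.146 m/s, Re = 6.11×10^5, ε/D = 1.76×10^-5, f = 0.01284, h_1 = f(L/D)V²/2g = 14.20 m
Pipe 2: V = 5.952 m/s, Re = 1.02×10^6, ε/D = 2.69×10^-5, f = 0.01207, h_2 = f(L/D)V²/2g = 84.63 m
Series → Q common, losses add: H = Σh = 98.83 m

H ≈ 98.8 m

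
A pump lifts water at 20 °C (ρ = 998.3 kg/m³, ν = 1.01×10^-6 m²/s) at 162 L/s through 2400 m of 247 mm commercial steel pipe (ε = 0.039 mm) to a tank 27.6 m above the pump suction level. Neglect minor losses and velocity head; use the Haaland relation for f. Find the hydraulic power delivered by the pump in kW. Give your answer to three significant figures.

P_hyd ≈ 172 kW

V = 4Q/(πD²) = 3.381 m/s; Re = 8.27×10^5; ε/D = 1.58×10^-4; f = 0.01428
h_f = f(L/D)V²/2g = 80.85 m
Total head H = z + h_f = 27.6 + 80.85 = 108.4 m
P_hyd = ρgQH = 998.3·9.81·0.162·108.4 = 172.1 kW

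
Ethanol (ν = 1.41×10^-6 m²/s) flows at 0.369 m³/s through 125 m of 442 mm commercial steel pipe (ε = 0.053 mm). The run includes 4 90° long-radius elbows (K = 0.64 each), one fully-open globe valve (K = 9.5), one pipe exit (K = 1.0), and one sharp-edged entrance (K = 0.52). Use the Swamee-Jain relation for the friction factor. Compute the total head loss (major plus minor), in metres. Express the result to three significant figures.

V = 4Q/(πD²) = 2.405 m/s; V²/2g = 0.2948 m
Re = 7.54×10^5, ε/D = 1.20×10^-4 → f = 0.01412 (Swamee-Jain)
Major: h_f = f(L/D)·V²/2g = 0.01412·282.8·0.2948 = 1.177 m
Minor: ΣK = 13.6; h_m = ΣK·V²/2g = 4.003 m
Total H_L = 1.177 + 4.003 = 5.180 m

H_L ≈ 5.18 m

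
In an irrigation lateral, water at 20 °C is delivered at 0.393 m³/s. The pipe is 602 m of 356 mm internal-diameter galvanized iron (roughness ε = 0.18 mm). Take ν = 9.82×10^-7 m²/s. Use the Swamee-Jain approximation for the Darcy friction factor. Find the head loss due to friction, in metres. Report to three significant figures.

h_f ≈ 23.1 m

V = 4Q/(πD²) = 4·0.393/(π·0.356²) = 3.948 m/s
Re = VD/ν = 3.948·0.356/9.82×10^-7 = 1.43×10^6 → turbulent
ε/D = 0.18/356 = 5.06×10^-4
Swamee-Jain: f = 0.01718
h_f = f(L/D)V²/(2g) = 0.01718·(602/0.356)·3.948²/(2·9.81) = 23.08 m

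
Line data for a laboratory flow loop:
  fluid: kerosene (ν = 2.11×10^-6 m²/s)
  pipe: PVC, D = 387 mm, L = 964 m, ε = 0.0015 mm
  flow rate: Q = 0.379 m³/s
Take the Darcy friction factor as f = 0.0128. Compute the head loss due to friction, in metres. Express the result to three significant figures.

V = 4Q/(πD²) = 4·0.379/(π·0.387²) = 3.222 m/s
h_f = f(L/D)V²/(2g) = 0.01280·(964/0.387)·3.222²/(2·9.81) = 16.87 m

h_f ≈ 16.9 m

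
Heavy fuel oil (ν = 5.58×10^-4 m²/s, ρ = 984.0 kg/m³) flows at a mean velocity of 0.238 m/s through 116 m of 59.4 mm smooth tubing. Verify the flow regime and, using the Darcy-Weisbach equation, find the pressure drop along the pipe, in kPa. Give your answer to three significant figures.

Δp ≈ 137 kPa

Re = VD/ν = 0.238·0.05940/5.58×10^-4 = 25.3 → laminar (Re < 2300)
f = 64/Re = 2.526
h_f = f(L/D)V²/(2g) = 2.526·(116/0.05940)·0.238²/(2·9.81) = 14.24 m
Δp = ρg·h_f = 984.0·9.81·14.24 = 137.5 kPa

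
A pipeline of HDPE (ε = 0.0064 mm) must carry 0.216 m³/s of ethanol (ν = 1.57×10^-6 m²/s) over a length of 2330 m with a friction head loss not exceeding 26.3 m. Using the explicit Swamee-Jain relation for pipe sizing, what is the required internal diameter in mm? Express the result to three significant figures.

D ≈ 344 mm

Swamee-Jain (Type III): D = 0.66·[ε^1.25·(LQ²/(gh_f))^4.75 + ν·Q^9.4·(L/(gh_f))^5.2]^0.04
LQ²/(gh_f) = 0.4213; L/(gh_f) = 9.031
Term 1 = ε^1.25·(…)^4.75 = 5.31×10^-9; Term 2 = ν·Q^9.4·(…)^5.2 = 8.12×10^-8
D = 0.66·(5.31×10^-9 + 8.12×10^-8)^0.04 = 0.3444 m = 344 mm
Check: V = 2.32 m/s, Re = 5.09×10^5, f = 0.01335, h_f = 24.8 m ≈ 26.3 m ✓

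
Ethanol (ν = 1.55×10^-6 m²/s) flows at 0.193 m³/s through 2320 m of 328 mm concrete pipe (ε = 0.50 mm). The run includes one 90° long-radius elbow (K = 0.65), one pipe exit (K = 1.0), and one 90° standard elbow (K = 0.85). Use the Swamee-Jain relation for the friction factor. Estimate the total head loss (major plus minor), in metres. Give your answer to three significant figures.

V = 4Q/(πD²) = 2.284 m/s; V²/2g = 0.2659 m
Re = 4.83×10^5, ε/D = 0.00152 → f = 0.02240 (Swamee-Jain)
Major: h_f = f(L/D)·V²/2g = 0.02240·7073·0.2659 = 42.12 m
Minor: ΣK = 2.50; h_m = ΣK·V²/2g = 0.6648 m
Total H_L = 42.12 + 0.6648 = 42.79 m

H_L ≈ 42.8 m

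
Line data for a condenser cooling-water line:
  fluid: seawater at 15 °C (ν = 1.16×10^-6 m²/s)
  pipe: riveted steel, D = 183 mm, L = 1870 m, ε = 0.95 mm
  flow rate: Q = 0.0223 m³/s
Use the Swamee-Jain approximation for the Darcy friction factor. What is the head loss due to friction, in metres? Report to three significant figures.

h_f ≈ 11.8 m

V = 4Q/(πD²) = 4·0.0223/(π·0.183²) = 0.8478 m/s
Re = VD/ν = 0.8478·0.183/1.16×10^-6 = 1.34×10^5 → turbulent
ε/D = 0.95/183 = 0.00519
Swamee-Jain: f = 0.03162
h_f = f(L/D)V²/(2g) = 0.03162·(1870/0.183)·0.8478²/(2·9.81) = 11.84 m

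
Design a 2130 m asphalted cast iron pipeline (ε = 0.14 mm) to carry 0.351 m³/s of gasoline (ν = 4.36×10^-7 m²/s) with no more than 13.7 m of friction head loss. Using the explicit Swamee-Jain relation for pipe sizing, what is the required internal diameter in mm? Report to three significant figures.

D ≈ 483 mm

Swamee-Jain (Type III): D = 0.66·[ε^1.25·(LQ²/(gh_f))^4.75 + ν·Q^9.4·(L/(gh_f))^5.2]^0.04
LQ²/(gh_f) = 1.953; L/(gh_f) = 15.85
Term 1 = ε^1.25·(…)^4.75 = 3.66×10^-4; Term 2 = ν·Q^9.4·(…)^5.2 = 4.03×10^-5
D = 0.66·(3.66×10^-4 + 4.03×10^-5)^0.04 = 0.4829 m = 483 mm
Check: V = 1.92 m/s, Re = 2.12×10^6, f = 0.01527, h_f = 12.6 m ≈ 13.7 m ✓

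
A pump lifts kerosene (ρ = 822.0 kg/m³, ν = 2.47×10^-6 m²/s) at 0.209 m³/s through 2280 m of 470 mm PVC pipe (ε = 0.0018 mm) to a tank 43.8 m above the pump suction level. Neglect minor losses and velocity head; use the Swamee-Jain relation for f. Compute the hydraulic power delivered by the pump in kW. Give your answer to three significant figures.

V = 4Q/(πD²) = 1.205 m/s; Re = 2.29×10^5; ε/D = 3.83×10^-6; f = 0.01517
h_f = f(L/D)V²/2g = 5.442 m
Total head H = z + h_f = 43.8 + 5.442 = 49.24 m
P_hyd = ρgQH = 822.0·9.81·0.209·49.24 = 82.99 kW

P_hyd ≈ 83.0 kW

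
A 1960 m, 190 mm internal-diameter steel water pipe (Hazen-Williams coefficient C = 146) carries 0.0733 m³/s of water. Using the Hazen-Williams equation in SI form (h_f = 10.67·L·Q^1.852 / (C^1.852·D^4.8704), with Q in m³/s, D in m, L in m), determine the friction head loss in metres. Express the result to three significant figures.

h_f ≈ 52.8 m

h_f = 10.67·1960·0.0733^1.852 / (146^1.852·0.190^4.8704) = 52.84 m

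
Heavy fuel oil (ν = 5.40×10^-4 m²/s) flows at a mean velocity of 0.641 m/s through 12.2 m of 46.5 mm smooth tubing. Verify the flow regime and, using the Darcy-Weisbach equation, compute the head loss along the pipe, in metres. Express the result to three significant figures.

Re = VD/ν = 0.641·0.04650/5.40×10^-4 = 55.2 → laminar (Re < 2300)
f = 64/Re = 1.159
h_f = f(L/D)V²/(2g) = 1.159·(12.2/0.04650)·0.641²/(2·9.81) = 6.371 m

h_f ≈ 6.37 m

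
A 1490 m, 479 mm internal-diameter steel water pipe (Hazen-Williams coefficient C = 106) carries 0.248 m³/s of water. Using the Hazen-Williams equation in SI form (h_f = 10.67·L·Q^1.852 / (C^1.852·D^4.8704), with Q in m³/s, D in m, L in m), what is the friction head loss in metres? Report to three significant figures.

h_f = 10.67·1490·0.248^1.852 / (106^1.852·0.479^4.8704) = 7.690 m

h_f ≈ 7.69 m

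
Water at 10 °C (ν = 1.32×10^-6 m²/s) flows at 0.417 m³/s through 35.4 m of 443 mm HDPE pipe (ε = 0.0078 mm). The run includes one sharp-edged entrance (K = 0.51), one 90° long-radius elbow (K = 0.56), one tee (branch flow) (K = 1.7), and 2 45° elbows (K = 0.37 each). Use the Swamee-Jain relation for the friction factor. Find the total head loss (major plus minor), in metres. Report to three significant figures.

V = 4Q/(πD²) = 2.705 m/s; V²/2g = 0.3731 m
Re = 9.08×10^5, ε/D = 1.76×10^-5 → f = 0.01220 (Swamee-Jain)
Major: h_f = f(L/D)·V²/2g = 0.01220·79.91·0.3731 = 0.3636 m
Minor: ΣK = 3.51; h_m = ΣK·V²/2g = 1.309 m
Total H_L = 0.3636 + 1.309 = 1.673 m

H_L ≈ 1.67 m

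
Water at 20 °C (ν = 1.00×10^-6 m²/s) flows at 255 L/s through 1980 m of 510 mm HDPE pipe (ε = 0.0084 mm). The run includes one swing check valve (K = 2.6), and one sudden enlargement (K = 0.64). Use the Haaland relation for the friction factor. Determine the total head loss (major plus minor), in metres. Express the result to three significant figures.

V = 4Q/(πD²) = 1.248 m/s; V²/2g = 0.07942 m
Re = 6.37×10^5, ε/D = 1.65×10^-5 → f = 0.01274 (Haaland)
Major: h_f = f(L/D)·V²/2g = 0.01274·3882·0.07942 = 3.929 m
Minor: ΣK = 3.24; h_m = ΣK·V²/2g = 0.2573 m
Total H_L = 3.929 + 0.2573 = 4.187 m

H_L ≈ 4.19 m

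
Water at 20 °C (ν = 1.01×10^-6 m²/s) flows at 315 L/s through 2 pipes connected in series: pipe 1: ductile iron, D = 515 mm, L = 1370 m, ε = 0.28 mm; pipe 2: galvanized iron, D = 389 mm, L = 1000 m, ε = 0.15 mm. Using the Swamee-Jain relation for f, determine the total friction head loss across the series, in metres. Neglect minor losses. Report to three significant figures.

Pipe 1: V = 1.512 m/s, Re = 7.71×10^5, ε/D = 5.44×10^-4, f = 0.01773, h_1 = f(L/D)V²/2g = 5.497 m
Pipe 2: V = 2.650 m/s, Re = 1.02×10^6, ε/D = 3.86×10^-4, f = 0.01646, h_2 = f(L/D)V²/2g = 15.15 m
Series → Q common, losses add: H = Σh = 20.65 m

H ≈ 20.6 m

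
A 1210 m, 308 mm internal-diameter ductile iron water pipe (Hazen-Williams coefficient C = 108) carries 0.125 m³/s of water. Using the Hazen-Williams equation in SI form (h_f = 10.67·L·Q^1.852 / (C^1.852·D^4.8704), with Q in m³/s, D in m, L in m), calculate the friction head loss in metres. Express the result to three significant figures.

h_f = 10.67·1210·0.125^1.852 / (108^1.852·0.308^4.8704) = 14.57 m

h_f ≈ 14.6 m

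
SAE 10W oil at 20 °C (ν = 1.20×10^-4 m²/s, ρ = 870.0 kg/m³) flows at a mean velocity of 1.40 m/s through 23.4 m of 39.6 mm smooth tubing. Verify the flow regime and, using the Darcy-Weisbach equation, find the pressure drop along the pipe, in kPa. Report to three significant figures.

Δp ≈ 69.8 kPa

Re = VD/ν = 1.40·0.03960/1.20×10^-4 = 462 → laminar (Re < 2300)
f = 64/Re = 0.1385
h_f = f(L/D)V²/(2g) = 0.1385·(23.4/0.03960)·1.40²/(2·9.81) = 8.177 m
Δp = ρg·h_f = 870.0·9.81·8.177 = 69.79 kPa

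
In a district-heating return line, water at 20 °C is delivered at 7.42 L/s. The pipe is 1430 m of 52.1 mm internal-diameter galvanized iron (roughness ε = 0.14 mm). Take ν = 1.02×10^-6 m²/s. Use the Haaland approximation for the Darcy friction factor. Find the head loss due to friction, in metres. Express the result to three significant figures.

h_f ≈ 443 m

V = 4Q/(πD²) = 4·0.00742/(π·0.0521²) = 3.480 m/s
Re = VD/ν = 3.480·0.0521/1.02×10^-6 = 1.78×10^5 → turbulent
ε/D = 0.14/52.1 = 0.00269
Haaland: f = 0.02615
h_f = f(L/D)V²/(2g) = 0.02615·(1430/0.0521)·3.480²/(2·9.81) = 443.1 m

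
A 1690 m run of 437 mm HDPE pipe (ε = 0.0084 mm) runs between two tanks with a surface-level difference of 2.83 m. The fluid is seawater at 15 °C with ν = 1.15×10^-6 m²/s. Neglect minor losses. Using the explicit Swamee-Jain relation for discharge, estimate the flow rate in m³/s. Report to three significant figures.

Q ≈ 0.152 m³/s

Swamee-Jain (Type II): Q = -0.965·√(gD⁵h_f/L)·ln[ε/(3.7D) + √(3.17ν²L/(gD³h_f))]
√(gD⁵h_f/L) = √(9.81·0.437⁵·2.83/1690) = 0.01618
ε/(3.7D) = 5.20×10^-6; √(3.17ν²L/(gD³h_f)) = 5.53×10^-5
Q = -0.965·0.01618·ln(6.049×10^-5) = 0.1517 m³/s
Check: V = 1.01 m/s, Re = 3.84×10^5, f = 0.01399, h_f = 2.82 m ≈ 2.83 m ✓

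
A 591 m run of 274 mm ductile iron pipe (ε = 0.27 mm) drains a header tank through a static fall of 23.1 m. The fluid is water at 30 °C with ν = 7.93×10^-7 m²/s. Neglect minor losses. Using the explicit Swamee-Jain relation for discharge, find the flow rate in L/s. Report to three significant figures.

Q ≈ 192 L/s

Swamee-Jain (Type II): Q = -0.965·√(gD⁵h_f/L)·ln[ε/(3.7D) + √(3.17ν²L/(gD³h_f))]
√(gD⁵h_f/L) = √(9.81·0.274⁵·23.1/591) = 0.02433
ε/(3.7D) = 2.66×10^-4; √(3.17ν²L/(gD³h_f)) = 1.59×10^-5
Q = -0.965·0.02433·ln(2.822×10^-4) = 0.1919 m³/s
Check: V = 3.25 m/s, Re = 1.12×10^6, f = 0.01992, h_f = 23.2 m ≈ 23.1 m ✓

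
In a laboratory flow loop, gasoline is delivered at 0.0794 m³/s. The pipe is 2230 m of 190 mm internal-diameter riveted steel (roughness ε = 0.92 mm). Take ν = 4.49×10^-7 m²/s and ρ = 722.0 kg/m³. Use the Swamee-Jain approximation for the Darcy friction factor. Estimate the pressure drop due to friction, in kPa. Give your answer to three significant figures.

V = 4Q/(πD²) = 4·0.0794/(π·0.190²) = 2.800 m/s
Re = VD/ν = 2.800·0.190/4.49×10^-7 = 1.19×10^6 → turbulent
ε/D = 0.92/190 = 0.00484
Swamee-Jain: f = 0.03021
h_f = f(L/D)V²/(2g) = 0.03021·(2230/0.190)·2.800²/(2·9.81) = 141.7 m
Δp = ρg·h_f = 722.0·9.81·141.7 = 1004 kPa

Δp ≈ 1000 kPa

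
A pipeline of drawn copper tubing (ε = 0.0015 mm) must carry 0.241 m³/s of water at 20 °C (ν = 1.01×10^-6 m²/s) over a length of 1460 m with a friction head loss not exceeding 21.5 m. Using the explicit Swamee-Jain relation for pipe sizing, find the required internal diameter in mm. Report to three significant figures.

Swamee-Jain (Type III): D = 0.66·[ε^1.25·(LQ²/(gh_f))^4.75 + ν·Q^9.4·(L/(gh_f))^5.2]^0.04
LQ²/(gh_f) = 0.4020; L/(gh_f) = 6.922
Term 1 = ε^1.25·(…)^4.75 = 6.93×10^-10; Term 2 = ν·Q^9.4·(…)^5.2 = 3.67×10^-8
D = 0.66·(6.93×10^-10 + 3.67×10^-8)^0.04 = 0.3330 m = 333 mm
Check: V = 2.77 m/s, Re = 9.12×10^5, f = 0.01190, h_f = 20.4 m ≈ 21.5 m ✓

D ≈ 333 mm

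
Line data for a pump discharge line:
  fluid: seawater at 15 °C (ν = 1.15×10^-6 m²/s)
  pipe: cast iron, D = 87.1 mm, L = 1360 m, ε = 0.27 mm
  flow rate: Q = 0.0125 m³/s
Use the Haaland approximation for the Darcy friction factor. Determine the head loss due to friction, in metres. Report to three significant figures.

V = 4Q/(πD²) = 4·0.0125/(π·0.0871²) = 2.098 m/s
Re = VD/ν = 2.098·0.0871/1.15×10^-6 = 1.59×10^5 → turbulent
ε/D = 0.27/87.1 = 0.00310
Haaland: f = 0.02720
h_f = f(L/D)V²/(2g) = 0.02720·(1360/0.0871)·2.098²/(2·9.81) = 95.26 m

h_f ≈ 95.3 m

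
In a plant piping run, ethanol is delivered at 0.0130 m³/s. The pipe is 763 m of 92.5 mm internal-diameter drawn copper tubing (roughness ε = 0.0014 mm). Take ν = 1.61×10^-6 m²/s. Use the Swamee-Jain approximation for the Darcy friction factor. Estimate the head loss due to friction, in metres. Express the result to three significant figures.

V = 4Q/(πD²) = 4·0.0130/(π·0.0925²) = 1.935 m/s
Re = VD/ν = 1.935·0.0925/1.61×10^-6 = 1.11×10^5 → turbulent
ε/D = 0.0014/92.5 = 1.51×10^-5
Swamee-Jain: f = 0.01757
h_f = f(L/D)V²/(2g) = 0.01757·(763/0.0925)·1.935²/(2·9.81) = 27.65 m

h_f ≈ 27.6 m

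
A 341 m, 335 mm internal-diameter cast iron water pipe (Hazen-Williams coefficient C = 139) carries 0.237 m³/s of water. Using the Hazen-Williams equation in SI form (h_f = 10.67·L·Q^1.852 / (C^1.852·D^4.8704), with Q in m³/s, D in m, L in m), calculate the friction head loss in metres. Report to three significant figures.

h_f ≈ 5.59 m

h_f = 10.67·341·0.237^1.852 / (139^1.852·0.335^4.8704) = 5.589 m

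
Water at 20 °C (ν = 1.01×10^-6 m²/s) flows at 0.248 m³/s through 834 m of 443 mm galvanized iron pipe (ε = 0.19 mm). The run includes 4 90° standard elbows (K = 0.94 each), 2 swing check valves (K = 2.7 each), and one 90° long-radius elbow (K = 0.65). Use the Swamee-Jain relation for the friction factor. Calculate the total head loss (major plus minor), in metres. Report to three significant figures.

V = 4Q/(πD²) = 1.609 m/s; V²/2g = 0.1320 m
Re = 7.06×10^5, ε/D = 4.29×10^-4 → f = 0.01702 (Swamee-Jain)
Major: h_f = f(L/D)·V²/2g = 0.01702·1883·0.1320 = 4.229 m
Minor: ΣK = 9.81; h_m = ΣK·V²/2g = 1.294 m
Total H_L = 4.229 + 1.294 = 5.523 m

H_L ≈ 5.52 m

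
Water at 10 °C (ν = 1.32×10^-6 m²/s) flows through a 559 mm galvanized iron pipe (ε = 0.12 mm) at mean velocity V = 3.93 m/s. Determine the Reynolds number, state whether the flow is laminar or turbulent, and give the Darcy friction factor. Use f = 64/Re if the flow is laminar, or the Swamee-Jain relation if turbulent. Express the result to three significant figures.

Re = VD/ν = 3.930·0.559/1.32×10^-6 = 1.66×10^6
Re > 4000 → turbulent; ε/D = 2.15×10^-4
Swamee-Jain: f = 0.01459

Re ≈ 1.66×10^6; turbulent; f ≈ 0.0146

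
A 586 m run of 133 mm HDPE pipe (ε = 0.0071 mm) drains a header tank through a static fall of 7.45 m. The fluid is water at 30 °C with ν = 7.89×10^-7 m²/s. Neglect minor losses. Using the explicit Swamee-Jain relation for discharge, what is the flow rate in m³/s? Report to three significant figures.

Q ≈ 0.0203 m³/s

Swamee-Jain (Type II): Q = -0.965·√(gD⁵h_f/L)·ln[ε/(3.7D) + √(3.17ν²L/(gD³h_f))]
√(gD⁵h_f/L) = √(9.81·0.133⁵·7.45/586) = 0.002278
ε/(3.7D) = 1.44×10^-5; √(3.17ν²L/(gD³h_f)) = 8.20×10^-5
Q = -0.965·0.002278·ln(9.644×10^-5) = 0.02033 m³/s
Check: V = 1.46 m/s, Re = 2.47×10^5, f = 0.01545, h_f = 7.43 m ≈ 7.45 m ✓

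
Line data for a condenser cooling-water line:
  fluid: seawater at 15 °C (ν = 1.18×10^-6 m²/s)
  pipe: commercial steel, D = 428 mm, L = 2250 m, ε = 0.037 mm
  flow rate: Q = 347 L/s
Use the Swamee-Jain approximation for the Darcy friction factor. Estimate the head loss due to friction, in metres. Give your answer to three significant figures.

h_f ≈ 21.0 m

V = 4Q/(πD²) = 4·0.347/(π·0.428²) = 2.412 m/s
Re = VD/ν = 2.412·0.428/1.18×10^-6 = 8.75×10^5 → turbulent
ε/D = 0.037/428 = 8.64×10^-5
Swamee-Jain: f = 0.01347
h_f = f(L/D)V²/(2g) = 0.01347·(2250/0.428)·2.412²/(2·9.81) = 20.99 m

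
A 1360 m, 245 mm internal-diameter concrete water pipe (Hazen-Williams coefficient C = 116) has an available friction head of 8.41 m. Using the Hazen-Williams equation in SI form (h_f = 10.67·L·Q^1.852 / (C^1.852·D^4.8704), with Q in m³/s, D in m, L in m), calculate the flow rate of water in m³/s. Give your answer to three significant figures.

Q ≈ 0.0513 m³/s

Rearranging: Q = [h_f·C^1.852·D^4.8704 / (10.67·L)]^(1/1.852)
Q = [8.41·116^1.852·0.245^4.8704 / (10.67·1360)]^0.540 = 0.05132 m³/s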